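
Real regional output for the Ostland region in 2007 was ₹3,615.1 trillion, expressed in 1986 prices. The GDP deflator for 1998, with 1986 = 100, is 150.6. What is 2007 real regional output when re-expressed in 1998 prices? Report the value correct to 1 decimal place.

₹5,444.3 trillion

Real regional output in 1998 prices = Real regional output in 1986 prices × (P_1998/P_1986) = 3615.1 × 1.506 = 5444.34.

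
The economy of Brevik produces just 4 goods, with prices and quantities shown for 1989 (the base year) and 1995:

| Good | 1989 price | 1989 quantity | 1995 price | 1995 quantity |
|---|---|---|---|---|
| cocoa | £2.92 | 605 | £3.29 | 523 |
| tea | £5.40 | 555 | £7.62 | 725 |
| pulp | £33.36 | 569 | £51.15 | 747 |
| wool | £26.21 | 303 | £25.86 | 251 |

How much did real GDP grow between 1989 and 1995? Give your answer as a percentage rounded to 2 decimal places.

16.58%

Real GDP 1989 = Nominal GDP 1989 = 2.92·605 + 5.40·555 + 33.36·569 + 26.21·303 = 31687.07.
Real GDP 1995 (at 1989 prices) = 2.92·523 + 5.40·725 + 33.36·747 + 26.21·251 = 36940.79.
Real growth = 36940.79/31687.07 − 1 = 0.1658.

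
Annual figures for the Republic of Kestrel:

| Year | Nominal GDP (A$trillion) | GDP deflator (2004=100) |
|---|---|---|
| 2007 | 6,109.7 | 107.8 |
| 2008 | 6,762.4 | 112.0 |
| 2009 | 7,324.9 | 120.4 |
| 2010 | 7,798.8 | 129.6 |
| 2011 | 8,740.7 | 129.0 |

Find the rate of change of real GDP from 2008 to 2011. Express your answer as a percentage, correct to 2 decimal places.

Real GDP 2008 = 6762.4/1.120 = 6037.86.
Real GDP 2011 = 8740.7/1.290 = 6775.74.
Change = 6775.74/6037.86 − 1 = 0.1222.

12.22%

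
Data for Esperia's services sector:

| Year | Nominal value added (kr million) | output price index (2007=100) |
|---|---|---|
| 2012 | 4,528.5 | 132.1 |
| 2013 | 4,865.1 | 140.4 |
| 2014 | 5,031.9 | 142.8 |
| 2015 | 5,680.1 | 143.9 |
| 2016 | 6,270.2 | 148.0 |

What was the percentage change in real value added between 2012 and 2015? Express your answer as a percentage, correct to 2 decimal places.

15.14%

Real value added 2012 = 4528.5/1.321 = 3428.08.
Real value added 2015 = 5680.1/1.439 = 3947.26.
Change = 3947.26/3428.08 − 1 = 0.1514.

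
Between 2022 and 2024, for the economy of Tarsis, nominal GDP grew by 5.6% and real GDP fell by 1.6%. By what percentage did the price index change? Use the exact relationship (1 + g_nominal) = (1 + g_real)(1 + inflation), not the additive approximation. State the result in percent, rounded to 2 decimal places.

(1 + g_nom) = (1 + g_real)(1 + π), so π = 1.0560 / 0.9840 − 1 = 0.07317.

7.32%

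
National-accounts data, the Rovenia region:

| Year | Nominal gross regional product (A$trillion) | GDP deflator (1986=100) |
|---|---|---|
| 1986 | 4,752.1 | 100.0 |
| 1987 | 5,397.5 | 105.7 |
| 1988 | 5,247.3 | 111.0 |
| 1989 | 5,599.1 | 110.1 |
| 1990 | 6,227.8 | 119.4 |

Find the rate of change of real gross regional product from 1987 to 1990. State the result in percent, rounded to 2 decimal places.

2.14%

Real gross regional product 1987 = 5397.5/1.057 = 5106.43.
Real gross regional product 1990 = 6227.8/1.194 = 5215.91.
Change = 5215.91/5106.43 − 1 = 0.0214.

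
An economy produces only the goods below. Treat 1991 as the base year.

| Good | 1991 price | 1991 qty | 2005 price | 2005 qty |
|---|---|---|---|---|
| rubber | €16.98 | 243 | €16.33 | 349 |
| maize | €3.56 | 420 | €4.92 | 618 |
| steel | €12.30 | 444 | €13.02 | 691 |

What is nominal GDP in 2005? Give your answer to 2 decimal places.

€17736.55

Nominal GDP 2005 = Σ (p_2005 × q_2005) = 16.33·349 + 4.92·618 + 13.02·691 = 17736.55.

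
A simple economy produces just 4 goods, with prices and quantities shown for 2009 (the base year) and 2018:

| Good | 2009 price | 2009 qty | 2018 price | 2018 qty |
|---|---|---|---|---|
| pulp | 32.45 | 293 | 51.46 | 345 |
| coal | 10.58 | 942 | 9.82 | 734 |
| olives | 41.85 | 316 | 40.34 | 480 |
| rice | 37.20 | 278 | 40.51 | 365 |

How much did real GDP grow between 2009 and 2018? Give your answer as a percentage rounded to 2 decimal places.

Real GDP 2009 = Nominal GDP 2009 = 32.45·293 + 10.58·942 + 41.85·316 + 37.20·278 = 43040.41.
Real GDP 2018 (at 2009 prices) = 32.45·345 + 10.58·734 + 41.85·480 + 37.20·365 = 52626.97.
Real growth = 52626.97/43040.41 − 1 = 0.2227.

22.27%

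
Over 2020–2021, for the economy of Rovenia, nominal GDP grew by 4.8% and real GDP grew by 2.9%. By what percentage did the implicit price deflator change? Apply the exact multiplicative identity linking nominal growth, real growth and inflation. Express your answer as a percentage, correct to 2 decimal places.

(1 + g_nom) = (1 + g_real)(1 + π), so π = 1.0480 / 1.0290 − 1 = 0.01846.

1.85%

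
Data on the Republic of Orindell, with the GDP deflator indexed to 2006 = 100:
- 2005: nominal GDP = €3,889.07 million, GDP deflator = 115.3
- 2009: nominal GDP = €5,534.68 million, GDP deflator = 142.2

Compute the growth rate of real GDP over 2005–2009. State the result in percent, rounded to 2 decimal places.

15.39%

Real GDP 2005 = 3889.07 / 1.153 = 3373.00.
Real GDP 2009 = 5534.68 / 1.422 = 3892.18.
Real growth = 3892.18 / 3373.00 − 1 = 0.1539.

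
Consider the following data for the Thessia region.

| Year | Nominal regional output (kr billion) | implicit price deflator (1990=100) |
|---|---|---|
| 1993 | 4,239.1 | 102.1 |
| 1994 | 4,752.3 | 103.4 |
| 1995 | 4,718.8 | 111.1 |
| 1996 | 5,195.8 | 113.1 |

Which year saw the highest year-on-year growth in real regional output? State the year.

1994: real = 4752.3/1.034 = 4596.03; growth vs 1993 (4151.91) = 10.70%.
1995: real = 4718.8/1.111 = 4247.34; growth vs 1994 (4596.03) = -7.59%.
1996: real = 5195.8/1.131 = 4593.99; growth vs 1995 (4247.34) = 8.16%.

1994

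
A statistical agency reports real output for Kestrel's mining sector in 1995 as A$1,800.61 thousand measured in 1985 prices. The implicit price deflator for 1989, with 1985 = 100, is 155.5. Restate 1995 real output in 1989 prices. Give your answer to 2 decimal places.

A$2,799.95 thousand

Real output in 1989 prices = Real output in 1985 prices × (P_1989/P_1985) = 1800.61 × 1.555 = 2799.95.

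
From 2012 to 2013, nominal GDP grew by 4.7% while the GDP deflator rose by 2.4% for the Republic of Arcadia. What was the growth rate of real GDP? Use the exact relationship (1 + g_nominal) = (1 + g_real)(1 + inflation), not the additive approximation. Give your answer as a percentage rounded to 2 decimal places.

2.25%

(1 + g_nom) = (1 + g_real)(1 + π), so g_real = 1.0470 / 1.0240 − 1 = 0.02246.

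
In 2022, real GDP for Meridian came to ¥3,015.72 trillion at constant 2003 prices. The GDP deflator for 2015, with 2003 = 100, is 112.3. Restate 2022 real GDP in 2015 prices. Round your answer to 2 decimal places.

¥3,386.65 trillion

Real GDP in 2015 prices = Real GDP in 2003 prices × (P_2015/P_2003) = 3015.72 × 1.123 = 3386.65.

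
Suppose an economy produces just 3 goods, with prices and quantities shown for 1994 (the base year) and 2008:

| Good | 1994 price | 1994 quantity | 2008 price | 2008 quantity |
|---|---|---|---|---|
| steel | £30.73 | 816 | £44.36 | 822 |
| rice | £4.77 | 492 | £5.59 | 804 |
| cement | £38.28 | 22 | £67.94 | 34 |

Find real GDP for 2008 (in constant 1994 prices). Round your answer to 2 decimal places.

£30396.66

Real GDP 2008 = Σ (p_1994 × q_2008) = 30.73·822 + 4.77·804 + 38.28·34 = 30396.66.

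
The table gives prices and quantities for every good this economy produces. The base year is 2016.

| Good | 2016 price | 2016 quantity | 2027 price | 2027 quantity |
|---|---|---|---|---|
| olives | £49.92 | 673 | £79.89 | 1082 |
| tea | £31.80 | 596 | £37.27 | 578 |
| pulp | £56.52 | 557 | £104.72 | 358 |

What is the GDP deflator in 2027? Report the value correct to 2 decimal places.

Nominal GDP 2027 = 79.89·1082 + 37.27·578 + 104.72·358 = 145472.80.
Real GDP 2027 (at 2016 prices) = 49.92·1082 + 31.80·578 + 56.52·358 = 92628.00.
Deflator = Nominal/Real × 100 = 145472.80/92628.00 × 100 = 157.051.

157.05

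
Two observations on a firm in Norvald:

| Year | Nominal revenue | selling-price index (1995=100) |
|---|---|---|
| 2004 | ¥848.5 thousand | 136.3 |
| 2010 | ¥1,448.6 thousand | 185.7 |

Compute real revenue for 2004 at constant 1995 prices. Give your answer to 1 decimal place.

Real revenue = Nominal / (selling-price index/100) = 848.5 / 1.363 = 622.52.

¥622.5 thousand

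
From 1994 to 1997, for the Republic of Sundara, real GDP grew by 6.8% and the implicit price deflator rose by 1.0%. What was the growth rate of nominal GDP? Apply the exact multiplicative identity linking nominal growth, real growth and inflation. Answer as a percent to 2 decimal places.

7.87%

(1 + g_nom) = (1 + g_real)(1 + π) = 1.0680 × 1.0100 = 1.07868.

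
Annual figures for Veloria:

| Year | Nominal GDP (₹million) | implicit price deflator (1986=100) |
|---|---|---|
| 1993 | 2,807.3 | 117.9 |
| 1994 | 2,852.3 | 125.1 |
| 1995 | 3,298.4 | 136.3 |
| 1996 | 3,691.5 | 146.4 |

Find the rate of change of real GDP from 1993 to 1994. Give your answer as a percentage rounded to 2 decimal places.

-4.24%

Real GDP 1993 = 2807.3/1.179 = 2381.09.
Real GDP 1994 = 2852.3/1.251 = 2280.02.
Change = 2280.02/2381.09 − 1 = -0.0424.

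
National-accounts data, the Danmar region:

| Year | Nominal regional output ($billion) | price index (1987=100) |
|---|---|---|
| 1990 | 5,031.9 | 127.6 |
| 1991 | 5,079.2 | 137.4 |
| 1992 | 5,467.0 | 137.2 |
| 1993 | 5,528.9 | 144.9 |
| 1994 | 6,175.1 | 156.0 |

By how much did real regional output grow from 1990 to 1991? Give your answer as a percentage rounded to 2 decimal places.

-6.26%

Real regional output 1990 = 5031.9/1.276 = 3943.50.
Real regional output 1991 = 5079.2/1.374 = 3696.65.
Change = 3696.65/3943.50 − 1 = -0.0626.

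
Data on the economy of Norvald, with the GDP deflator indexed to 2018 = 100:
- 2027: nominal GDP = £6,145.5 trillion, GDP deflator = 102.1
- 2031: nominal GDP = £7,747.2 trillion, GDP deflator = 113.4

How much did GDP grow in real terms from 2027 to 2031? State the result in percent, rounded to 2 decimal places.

13.50%

Real GDP 2027 = 6145.5 / 1.021 = 6019.10.
Real GDP 2031 = 7747.2 / 1.134 = 6831.75.
Real growth = 6831.75 / 6019.10 − 1 = 0.1350.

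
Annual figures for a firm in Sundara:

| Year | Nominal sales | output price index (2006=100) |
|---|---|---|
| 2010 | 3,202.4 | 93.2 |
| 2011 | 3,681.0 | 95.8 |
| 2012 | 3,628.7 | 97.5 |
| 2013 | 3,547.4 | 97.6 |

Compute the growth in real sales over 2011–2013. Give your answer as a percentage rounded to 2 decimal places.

Real sales 2011 = 3681.0/0.958 = 3842.38.
Real sales 2013 = 3547.4/0.976 = 3634.63.
Change = 3634.63/3842.38 − 1 = -0.0541.

-5.41%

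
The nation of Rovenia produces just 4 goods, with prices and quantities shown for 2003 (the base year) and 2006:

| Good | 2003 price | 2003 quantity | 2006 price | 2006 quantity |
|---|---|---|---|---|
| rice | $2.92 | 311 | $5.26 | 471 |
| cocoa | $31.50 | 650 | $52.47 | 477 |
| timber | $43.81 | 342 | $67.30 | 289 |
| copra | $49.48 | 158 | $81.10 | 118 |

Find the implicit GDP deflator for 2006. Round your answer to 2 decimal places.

161.96

Nominal GDP 2006 = 5.26·471 + 52.47·477 + 67.30·289 + 81.10·118 = 56525.15.
Real GDP 2006 (at 2003 prices) = 2.92·471 + 31.50·477 + 43.81·289 + 49.48·118 = 34900.55.
Deflator = Nominal/Real × 100 = 56525.15/34900.55 × 100 = 161.961.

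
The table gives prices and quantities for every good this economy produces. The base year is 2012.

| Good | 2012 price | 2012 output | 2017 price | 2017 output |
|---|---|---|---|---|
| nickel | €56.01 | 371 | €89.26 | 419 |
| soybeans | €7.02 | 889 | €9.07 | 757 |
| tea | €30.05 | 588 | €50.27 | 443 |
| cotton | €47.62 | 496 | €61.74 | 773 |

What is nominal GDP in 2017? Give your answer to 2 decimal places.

€114260.56

Nominal GDP 2017 = Σ (p_2017 × q_2017) = 89.26·419 + 9.07·757 + 50.27·443 + 61.74·773 = 114260.56.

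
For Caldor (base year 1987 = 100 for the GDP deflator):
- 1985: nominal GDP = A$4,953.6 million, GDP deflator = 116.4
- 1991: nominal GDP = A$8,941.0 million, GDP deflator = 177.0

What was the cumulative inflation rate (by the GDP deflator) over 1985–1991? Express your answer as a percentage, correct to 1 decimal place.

52.1%

Price-level change = 177.0 / 116.4 − 1 = 0.5206.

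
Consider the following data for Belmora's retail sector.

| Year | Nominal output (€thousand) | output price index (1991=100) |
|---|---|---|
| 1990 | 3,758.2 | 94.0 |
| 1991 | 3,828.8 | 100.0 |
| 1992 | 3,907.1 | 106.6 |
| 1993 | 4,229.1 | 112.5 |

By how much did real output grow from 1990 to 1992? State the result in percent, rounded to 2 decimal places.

Real output 1990 = 3758.2/0.940 = 3998.09.
Real output 1992 = 3907.1/1.066 = 3665.20.
Change = 3665.20/3998.09 − 1 = -0.0833.

-8.33%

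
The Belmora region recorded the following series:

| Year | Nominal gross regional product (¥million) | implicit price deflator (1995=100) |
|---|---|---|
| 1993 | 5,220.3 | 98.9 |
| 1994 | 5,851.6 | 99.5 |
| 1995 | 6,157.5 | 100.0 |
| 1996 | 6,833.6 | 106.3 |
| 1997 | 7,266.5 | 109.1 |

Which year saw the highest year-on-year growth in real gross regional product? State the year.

1994: real = 5851.6/0.995 = 5881.01; growth vs 1993 (5278.36) = 11.42%.
1995: real = 6157.5/1.000 = 6157.50; growth vs 1994 (5881.01) = 4.70%.
1996: real = 6833.6/1.063 = 6428.60; growth vs 1995 (6157.50) = 4.40%.
1997: real = 7266.5/1.091 = 6660.40; growth vs 1996 (6428.60) = 3.61%.

1994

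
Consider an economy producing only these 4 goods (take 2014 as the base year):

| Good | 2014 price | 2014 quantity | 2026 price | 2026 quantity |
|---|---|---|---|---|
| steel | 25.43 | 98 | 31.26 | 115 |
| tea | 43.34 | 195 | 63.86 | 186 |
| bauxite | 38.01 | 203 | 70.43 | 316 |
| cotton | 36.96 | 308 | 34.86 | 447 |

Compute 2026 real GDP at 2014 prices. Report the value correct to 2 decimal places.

39517.97

Real GDP 2026 = Σ (p_2014 × q_2026) = 25.43·115 + 43.34·186 + 38.01·316 + 36.96·447 = 39517.97.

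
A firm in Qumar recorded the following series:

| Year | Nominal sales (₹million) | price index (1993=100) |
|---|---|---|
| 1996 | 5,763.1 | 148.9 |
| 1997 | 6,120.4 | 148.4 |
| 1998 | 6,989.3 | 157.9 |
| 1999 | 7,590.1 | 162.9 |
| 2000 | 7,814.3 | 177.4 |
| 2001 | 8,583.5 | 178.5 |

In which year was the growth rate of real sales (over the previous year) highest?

1997: real = 6120.4/1.484 = 4124.26; growth vs 1996 (3870.45) = 6.56%.
1998: real = 6989.3/1.579 = 4426.41; growth vs 1997 (4124.26) = 7.33%.
1999: real = 7590.1/1.629 = 4659.36; growth vs 1998 (4426.41) = 5.26%.
2000: real = 7814.3/1.774 = 4404.90; growth vs 1999 (4659.36) = -5.46%.
2001: real = 8583.5/1.785 = 4808.68; growth vs 2000 (4404.90) = 9.17%.

2001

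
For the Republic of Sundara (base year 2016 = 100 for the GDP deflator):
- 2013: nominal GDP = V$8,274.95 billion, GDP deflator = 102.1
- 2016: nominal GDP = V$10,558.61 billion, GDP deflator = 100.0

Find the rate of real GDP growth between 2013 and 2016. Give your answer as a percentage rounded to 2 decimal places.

Real GDP 2013 = 8274.95 / 1.021 = 8104.75.
Real GDP 2016 = 10558.61 / 1.000 = 10558.61.
Real growth = 10558.61 / 8104.75 − 1 = 0.3028.

30.28%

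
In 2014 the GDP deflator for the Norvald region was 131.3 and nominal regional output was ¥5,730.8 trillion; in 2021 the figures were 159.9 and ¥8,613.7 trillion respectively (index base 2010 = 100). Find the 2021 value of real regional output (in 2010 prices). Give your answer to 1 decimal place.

¥5,386.9 trillion

Real regional output = Nominal / (GDP deflator/100) = 8613.7 / 1.599 = 5386.93.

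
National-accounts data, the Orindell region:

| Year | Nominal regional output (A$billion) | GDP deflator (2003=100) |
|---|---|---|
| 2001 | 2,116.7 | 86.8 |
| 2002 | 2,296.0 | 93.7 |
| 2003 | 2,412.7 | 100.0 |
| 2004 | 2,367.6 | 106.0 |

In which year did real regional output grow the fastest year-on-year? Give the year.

2002

2002: real = 2296.0/0.937 = 2450.37; growth vs 2001 (2438.59) = 0.48%.
2003: real = 2412.7/1.000 = 2412.70; growth vs 2002 (2450.37) = -1.54%.
2004: real = 2367.6/1.060 = 2233.58; growth vs 2003 (2412.70) = -7.42%.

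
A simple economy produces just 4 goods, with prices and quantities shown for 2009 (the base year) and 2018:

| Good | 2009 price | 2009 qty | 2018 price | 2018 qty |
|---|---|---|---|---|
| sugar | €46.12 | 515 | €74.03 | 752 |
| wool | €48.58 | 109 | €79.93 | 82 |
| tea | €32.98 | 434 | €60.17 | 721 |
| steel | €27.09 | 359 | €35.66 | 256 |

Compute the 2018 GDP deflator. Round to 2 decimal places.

Nominal GDP 2018 = 74.03·752 + 79.93·82 + 60.17·721 + 35.66·256 = 114736.35.
Real GDP 2018 (at 2009 prices) = 46.12·752 + 48.58·82 + 32.98·721 + 27.09·256 = 69379.42.
Deflator = Nominal/Real × 100 = 114736.35/69379.42 × 100 = 165.375.

165.38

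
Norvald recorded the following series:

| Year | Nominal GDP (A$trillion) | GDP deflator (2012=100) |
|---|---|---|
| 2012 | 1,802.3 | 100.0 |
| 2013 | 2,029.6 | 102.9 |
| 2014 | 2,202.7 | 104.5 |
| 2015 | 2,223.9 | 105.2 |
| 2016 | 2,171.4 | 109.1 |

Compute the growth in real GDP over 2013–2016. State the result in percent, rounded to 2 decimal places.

Real GDP 2013 = 2029.6/1.029 = 1972.40.
Real GDP 2016 = 2171.4/1.091 = 1990.28.
Change = 1990.28/1972.40 − 1 = 0.0091.

0.91%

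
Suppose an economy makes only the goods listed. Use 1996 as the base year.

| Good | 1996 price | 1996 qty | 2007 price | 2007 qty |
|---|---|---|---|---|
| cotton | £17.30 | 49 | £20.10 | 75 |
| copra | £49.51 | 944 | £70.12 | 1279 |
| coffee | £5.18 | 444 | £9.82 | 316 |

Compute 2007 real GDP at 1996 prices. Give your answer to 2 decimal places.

£66257.67

Real GDP 2007 = Σ (p_1996 × q_2007) = 17.30·75 + 49.51·1279 + 5.18·316 = 66257.67.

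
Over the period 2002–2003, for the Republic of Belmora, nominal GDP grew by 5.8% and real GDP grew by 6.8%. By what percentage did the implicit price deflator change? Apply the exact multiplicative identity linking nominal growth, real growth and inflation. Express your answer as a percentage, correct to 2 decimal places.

(1 + g_nom) = (1 + g_real)(1 + π), so π = 1.0580 / 1.0680 − 1 = -0.00936.

-0.94%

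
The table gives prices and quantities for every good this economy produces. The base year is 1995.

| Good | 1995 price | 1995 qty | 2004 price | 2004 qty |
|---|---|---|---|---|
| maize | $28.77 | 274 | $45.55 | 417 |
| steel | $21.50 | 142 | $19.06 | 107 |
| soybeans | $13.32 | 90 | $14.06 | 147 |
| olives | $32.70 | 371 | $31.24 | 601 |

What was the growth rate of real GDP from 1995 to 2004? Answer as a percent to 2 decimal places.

Real GDP 1995 = Nominal GDP 1995 = 28.77·274 + 21.50·142 + 13.32·90 + 32.70·371 = 24266.48.
Real GDP 2004 (at 1995 prices) = 28.77·417 + 21.50·107 + 13.32·147 + 32.70·601 = 35908.33.
Real growth = 35908.33/24266.48 − 1 = 0.4798.

47.98%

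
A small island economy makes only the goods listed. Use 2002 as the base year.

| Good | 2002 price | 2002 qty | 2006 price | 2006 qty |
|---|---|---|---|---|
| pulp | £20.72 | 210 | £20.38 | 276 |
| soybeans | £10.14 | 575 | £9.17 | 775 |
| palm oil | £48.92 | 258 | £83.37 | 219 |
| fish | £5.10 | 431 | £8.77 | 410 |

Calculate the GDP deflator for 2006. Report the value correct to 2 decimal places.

Nominal GDP 2006 = 20.38·276 + 9.17·775 + 83.37·219 + 8.77·410 = 34585.36.
Real GDP 2006 (at 2002 prices) = 20.72·276 + 10.14·775 + 48.92·219 + 5.10·410 = 26381.70.
Deflator = Nominal/Real × 100 = 34585.36/26381.70 × 100 = 131.096.

131.10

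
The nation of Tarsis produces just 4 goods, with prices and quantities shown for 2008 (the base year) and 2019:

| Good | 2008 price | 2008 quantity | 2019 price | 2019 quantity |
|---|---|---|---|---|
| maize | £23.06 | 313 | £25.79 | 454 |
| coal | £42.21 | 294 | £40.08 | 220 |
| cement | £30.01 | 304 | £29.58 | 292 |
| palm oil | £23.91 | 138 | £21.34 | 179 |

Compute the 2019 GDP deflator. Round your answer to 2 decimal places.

100.56

Nominal GDP 2019 = 25.79·454 + 40.08·220 + 29.58·292 + 21.34·179 = 32983.48.
Real GDP 2019 (at 2008 prices) = 23.06·454 + 42.21·220 + 30.01·292 + 23.91·179 = 32798.25.
Deflator = Nominal/Real × 100 = 32983.48/32798.25 × 100 = 100.565.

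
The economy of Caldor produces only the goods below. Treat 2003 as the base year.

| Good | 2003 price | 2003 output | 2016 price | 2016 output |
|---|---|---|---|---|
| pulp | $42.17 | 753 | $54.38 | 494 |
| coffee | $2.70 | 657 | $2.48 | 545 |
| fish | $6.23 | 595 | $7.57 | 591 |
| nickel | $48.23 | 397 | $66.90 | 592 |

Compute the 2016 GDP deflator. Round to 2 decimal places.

Nominal GDP 2016 = 54.38·494 + 2.48·545 + 7.57·591 + 66.90·592 = 72293.99.
Real GDP 2016 (at 2003 prices) = 42.17·494 + 2.70·545 + 6.23·591 + 48.23·592 = 54537.57.
Deflator = Nominal/Real × 100 = 72293.99/54537.57 × 100 = 132.558.

132.56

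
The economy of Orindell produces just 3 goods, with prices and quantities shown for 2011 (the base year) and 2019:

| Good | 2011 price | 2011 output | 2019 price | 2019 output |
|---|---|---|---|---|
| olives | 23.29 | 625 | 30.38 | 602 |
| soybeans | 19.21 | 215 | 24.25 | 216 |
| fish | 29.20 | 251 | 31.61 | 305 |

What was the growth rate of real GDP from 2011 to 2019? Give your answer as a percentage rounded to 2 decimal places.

Real GDP 2011 = Nominal GDP 2011 = 23.29·625 + 19.21·215 + 29.20·251 = 26015.60.
Real GDP 2019 (at 2011 prices) = 23.29·602 + 19.21·216 + 29.20·305 = 27075.94.
Real growth = 27075.94/26015.60 − 1 = 0.0408.

4.08%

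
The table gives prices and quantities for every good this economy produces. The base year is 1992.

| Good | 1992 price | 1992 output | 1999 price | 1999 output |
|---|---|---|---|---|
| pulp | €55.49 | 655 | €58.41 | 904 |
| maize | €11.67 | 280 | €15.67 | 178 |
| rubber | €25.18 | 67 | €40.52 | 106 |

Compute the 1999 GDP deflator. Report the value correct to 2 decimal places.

Nominal GDP 1999 = 58.41·904 + 15.67·178 + 40.52·106 = 59887.02.
Real GDP 1999 (at 1992 prices) = 55.49·904 + 11.67·178 + 25.18·106 = 54909.30.
Deflator = Nominal/Real × 100 = 59887.02/54909.30 × 100 = 109.065.

109.07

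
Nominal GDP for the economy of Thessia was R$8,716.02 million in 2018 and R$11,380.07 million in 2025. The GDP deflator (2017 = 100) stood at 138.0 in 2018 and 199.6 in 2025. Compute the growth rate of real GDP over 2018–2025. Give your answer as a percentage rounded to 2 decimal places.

Real GDP 2018 = 8716.02 / 1.380 = 6315.96.
Real GDP 2025 = 11380.07 / 1.996 = 5701.44.
Real growth = 5701.44 / 6315.96 − 1 = -0.0973.

-9.73%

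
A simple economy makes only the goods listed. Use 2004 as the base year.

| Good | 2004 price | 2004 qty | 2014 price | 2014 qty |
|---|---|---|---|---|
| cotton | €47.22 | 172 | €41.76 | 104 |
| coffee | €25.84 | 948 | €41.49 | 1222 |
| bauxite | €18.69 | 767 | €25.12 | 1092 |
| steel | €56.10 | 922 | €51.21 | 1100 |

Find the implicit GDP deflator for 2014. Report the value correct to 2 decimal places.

117.03

Nominal GDP 2014 = 41.76·104 + 41.49·1222 + 25.12·1092 + 51.21·1100 = 138805.86.
Real GDP 2014 (at 2004 prices) = 47.22·104 + 25.84·1222 + 18.69·1092 + 56.10·1100 = 118606.84.
Deflator = Nominal/Real × 100 = 138805.86/118606.84 × 100 = 117.030.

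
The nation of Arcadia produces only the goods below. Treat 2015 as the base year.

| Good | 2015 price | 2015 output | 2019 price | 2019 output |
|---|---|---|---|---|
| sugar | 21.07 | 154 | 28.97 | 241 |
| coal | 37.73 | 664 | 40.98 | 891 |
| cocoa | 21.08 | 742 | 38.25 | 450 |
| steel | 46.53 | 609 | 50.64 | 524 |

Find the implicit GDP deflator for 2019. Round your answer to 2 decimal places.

120.23

Nominal GDP 2019 = 28.97·241 + 40.98·891 + 38.25·450 + 50.64·524 = 87242.81.
Real GDP 2019 (at 2015 prices) = 21.07·241 + 37.73·891 + 21.08·450 + 46.53·524 = 72563.02.
Deflator = Nominal/Real × 100 = 87242.81/72563.02 × 100 = 120.230.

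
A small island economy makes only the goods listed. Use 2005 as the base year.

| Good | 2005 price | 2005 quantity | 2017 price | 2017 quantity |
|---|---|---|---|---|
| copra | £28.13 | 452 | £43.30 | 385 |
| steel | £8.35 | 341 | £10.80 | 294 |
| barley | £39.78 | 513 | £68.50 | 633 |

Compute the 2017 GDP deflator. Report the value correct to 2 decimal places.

Nominal GDP 2017 = 43.30·385 + 10.80·294 + 68.50·633 = 63206.20.
Real GDP 2017 (at 2005 prices) = 28.13·385 + 8.35·294 + 39.78·633 = 38465.69.
Deflator = Nominal/Real × 100 = 63206.20/38465.69 × 100 = 164.318.

164.32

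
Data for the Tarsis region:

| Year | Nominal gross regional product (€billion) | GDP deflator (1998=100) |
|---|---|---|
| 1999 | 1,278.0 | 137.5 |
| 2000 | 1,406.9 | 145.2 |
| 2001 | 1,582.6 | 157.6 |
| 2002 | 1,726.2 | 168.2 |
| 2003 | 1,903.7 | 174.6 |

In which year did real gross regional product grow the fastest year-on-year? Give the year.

2003

2000: real = 1406.9/1.452 = 968.94; growth vs 1999 (929.45) = 4.25%.
2001: real = 1582.6/1.576 = 1004.19; growth vs 2000 (968.94) = 3.64%.
2002: real = 1726.2/1.682 = 1026.28; growth vs 2001 (1004.19) = 2.20%.
2003: real = 1903.7/1.746 = 1090.32; growth vs 2002 (1026.28) = 6.24%.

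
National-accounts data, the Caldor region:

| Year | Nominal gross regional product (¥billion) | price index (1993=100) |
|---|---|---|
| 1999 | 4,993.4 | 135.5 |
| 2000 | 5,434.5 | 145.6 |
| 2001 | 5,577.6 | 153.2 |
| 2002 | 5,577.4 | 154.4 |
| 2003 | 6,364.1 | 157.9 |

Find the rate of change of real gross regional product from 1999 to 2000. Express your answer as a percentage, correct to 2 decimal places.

1.28%

Real gross regional product 1999 = 4993.4/1.355 = 3685.17.
Real gross regional product 2000 = 5434.5/1.456 = 3732.49.
Change = 3732.49/3685.17 − 1 = 0.0128.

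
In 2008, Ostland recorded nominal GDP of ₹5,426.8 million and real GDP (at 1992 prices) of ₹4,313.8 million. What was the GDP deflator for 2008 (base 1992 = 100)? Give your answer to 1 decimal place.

GDP deflator = (Nominal / Real) × 100 = 5426.8 / 4313.8 × 100 = 125.80.

125.8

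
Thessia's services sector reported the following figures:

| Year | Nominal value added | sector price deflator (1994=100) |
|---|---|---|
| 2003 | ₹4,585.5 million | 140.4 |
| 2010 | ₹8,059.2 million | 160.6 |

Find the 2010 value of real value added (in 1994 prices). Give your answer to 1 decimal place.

₹5,018.2 million

Real value added = Nominal / (sector price deflator/100) = 8059.2 / 1.606 = 5018.18.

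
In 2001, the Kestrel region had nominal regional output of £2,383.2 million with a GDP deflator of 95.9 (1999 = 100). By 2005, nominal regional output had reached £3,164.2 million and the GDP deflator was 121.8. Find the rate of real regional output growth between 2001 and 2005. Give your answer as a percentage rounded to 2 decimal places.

4.54%

Real regional output 2001 = 2383.2 / 0.959 = 2485.09.
Real regional output 2005 = 3164.2 / 1.218 = 2597.87.
Real growth = 2597.87 / 2485.09 − 1 = 0.0454.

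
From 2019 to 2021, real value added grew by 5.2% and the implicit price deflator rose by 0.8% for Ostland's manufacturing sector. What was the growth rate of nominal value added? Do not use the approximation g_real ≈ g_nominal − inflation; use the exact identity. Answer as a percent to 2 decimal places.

6.04%

(1 + g_nom) = (1 + g_real)(1 + π) = 1.0520 × 1.0080 = 1.06042.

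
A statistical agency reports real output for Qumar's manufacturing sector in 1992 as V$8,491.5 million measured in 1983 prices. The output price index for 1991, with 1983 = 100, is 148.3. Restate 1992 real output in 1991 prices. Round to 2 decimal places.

Real output in 1991 prices = Real output in 1983 prices × (P_1991/P_1983) = 8491.5 × 1.483 = 12592.89.

V$12,592.89 million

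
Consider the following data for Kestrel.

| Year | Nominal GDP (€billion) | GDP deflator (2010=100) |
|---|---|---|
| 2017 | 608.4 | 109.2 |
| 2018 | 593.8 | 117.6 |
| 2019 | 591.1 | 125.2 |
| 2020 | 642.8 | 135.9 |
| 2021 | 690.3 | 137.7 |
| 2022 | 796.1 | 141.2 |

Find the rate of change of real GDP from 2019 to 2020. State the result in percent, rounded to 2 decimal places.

0.18%

Real GDP 2019 = 591.1/1.252 = 472.12.
Real GDP 2020 = 642.8/1.359 = 472.99.
Change = 472.99/472.12 − 1 = 0.0018.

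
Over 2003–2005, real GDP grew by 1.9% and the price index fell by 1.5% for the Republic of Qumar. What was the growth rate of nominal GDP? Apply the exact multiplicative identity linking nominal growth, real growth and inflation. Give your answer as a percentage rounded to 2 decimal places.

(1 + g_nom) = (1 + g_real)(1 + π) = 1.0190 × 0.9850 = 1.00372.

0.37%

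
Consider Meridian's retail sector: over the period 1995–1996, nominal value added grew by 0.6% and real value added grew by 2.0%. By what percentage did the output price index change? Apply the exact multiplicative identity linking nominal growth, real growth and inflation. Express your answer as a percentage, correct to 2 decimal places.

(1 + g_nom) = (1 + g_real)(1 + π), so π = 1.0060 / 1.0200 − 1 = -0.01373.

-1.37%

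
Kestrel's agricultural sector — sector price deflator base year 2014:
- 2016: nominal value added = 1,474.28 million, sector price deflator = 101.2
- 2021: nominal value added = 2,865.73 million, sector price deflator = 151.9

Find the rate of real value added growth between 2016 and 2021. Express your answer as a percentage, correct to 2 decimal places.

29.50%

Deflate each year: 2016 → 1474.28/1.012 = 1456.80; 2021 → 2865.73/1.519 = 1886.59.
So real value added changed by 1886.59/1456.80 − 1 = 0.2950, i.e. 29.50%.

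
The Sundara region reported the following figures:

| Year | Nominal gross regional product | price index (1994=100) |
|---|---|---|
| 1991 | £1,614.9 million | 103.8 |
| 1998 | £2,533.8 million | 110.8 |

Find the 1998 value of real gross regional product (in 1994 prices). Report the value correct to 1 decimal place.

Real gross regional product = Nominal / (price index/100) = 2533.8 / 1.108 = 2286.82.

£2,286.8 million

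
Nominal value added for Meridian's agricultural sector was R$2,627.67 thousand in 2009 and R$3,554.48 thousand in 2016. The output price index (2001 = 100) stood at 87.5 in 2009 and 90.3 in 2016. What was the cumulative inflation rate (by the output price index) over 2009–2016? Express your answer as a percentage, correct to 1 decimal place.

Price-level change = 90.3 / 87.5 − 1 = 0.0320.

3.2%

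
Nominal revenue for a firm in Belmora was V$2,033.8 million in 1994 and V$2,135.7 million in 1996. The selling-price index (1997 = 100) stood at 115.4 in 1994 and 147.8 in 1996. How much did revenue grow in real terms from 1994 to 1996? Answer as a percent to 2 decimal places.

Real revenue 1994 = 2033.8 / 1.154 = 1762.39.
Real revenue 1996 = 2135.7 / 1.478 = 1444.99.
Real growth = 1444.99 / 1762.39 − 1 = -0.1801.

-18.01%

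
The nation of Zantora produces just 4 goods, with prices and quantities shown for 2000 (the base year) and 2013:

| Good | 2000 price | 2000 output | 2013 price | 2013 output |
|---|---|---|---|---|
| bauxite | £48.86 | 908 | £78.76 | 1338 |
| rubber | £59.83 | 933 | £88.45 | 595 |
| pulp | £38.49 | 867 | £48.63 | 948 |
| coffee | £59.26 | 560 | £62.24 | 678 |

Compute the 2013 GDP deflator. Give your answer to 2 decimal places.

138.66

Nominal GDP 2013 = 78.76·1338 + 88.45·595 + 48.63·948 + 62.24·678 = 246308.59.
Real GDP 2013 (at 2000 prices) = 48.86·1338 + 59.83·595 + 38.49·948 + 59.26·678 = 177640.33.
Deflator = Nominal/Real × 100 = 246308.59/177640.33 × 100 = 138.656.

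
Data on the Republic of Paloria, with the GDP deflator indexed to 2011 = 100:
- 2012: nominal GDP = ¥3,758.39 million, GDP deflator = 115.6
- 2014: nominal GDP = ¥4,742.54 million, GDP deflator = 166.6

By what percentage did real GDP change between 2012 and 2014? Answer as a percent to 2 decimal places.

Real GDP 2012 = 3758.39 / 1.156 = 3251.20.
Real GDP 2014 = 4742.54 / 1.666 = 2846.66.
Real growth = 2846.66 / 3251.20 − 1 = -0.1244.

-12.44%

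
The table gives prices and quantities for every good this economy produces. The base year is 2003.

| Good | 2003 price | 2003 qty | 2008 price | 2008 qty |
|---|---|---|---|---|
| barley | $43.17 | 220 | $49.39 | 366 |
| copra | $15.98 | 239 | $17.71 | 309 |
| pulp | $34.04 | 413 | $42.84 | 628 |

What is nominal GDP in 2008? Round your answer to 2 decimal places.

$50452.65

Nominal GDP 2008 = Σ (p_2008 × q_2008) = 49.39·366 + 17.71·309 + 42.84·628 = 50452.65.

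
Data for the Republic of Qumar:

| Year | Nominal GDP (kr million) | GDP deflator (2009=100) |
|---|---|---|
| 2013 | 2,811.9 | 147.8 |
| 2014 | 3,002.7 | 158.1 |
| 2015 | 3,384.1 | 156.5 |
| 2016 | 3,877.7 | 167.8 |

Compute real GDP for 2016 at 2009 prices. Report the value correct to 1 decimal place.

Real GDP 2016 = 3877.7 / 1.678 = 2310.91.

kr 2,310.9 million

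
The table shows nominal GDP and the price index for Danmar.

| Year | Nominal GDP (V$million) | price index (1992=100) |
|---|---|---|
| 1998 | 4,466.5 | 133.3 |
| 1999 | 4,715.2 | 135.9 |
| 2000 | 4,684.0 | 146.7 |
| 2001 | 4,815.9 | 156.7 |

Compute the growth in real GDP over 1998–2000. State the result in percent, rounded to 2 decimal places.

Real GDP 1998 = 4466.5/1.333 = 3350.71.
Real GDP 2000 = 4684.0/1.467 = 3192.91.
Change = 3192.91/3350.71 − 1 = -0.0471.

-4.71%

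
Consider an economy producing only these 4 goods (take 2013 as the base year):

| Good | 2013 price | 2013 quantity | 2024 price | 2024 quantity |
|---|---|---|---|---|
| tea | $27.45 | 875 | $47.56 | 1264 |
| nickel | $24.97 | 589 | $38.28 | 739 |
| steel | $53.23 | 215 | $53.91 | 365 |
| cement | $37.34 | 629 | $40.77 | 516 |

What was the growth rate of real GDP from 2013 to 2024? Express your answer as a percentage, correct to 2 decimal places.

Real GDP 2013 = Nominal GDP 2013 = 27.45·875 + 24.97·589 + 53.23·215 + 37.34·629 = 73657.39.
Real GDP 2024 (at 2013 prices) = 27.45·1264 + 24.97·739 + 53.23·365 + 37.34·516 = 91846.02.
Real growth = 91846.02/73657.39 − 1 = 0.2469.

24.69%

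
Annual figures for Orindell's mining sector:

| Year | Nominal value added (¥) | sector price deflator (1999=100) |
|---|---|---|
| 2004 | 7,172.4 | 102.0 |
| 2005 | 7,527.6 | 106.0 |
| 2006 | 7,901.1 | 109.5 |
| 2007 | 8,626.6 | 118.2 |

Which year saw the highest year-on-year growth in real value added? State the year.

2005: real = 7527.6/1.060 = 7101.51; growth vs 2004 (7031.76) = 0.99%.
2006: real = 7901.1/1.095 = 7215.62; growth vs 2005 (7101.51) = 1.61%.
2007: real = 8626.6/1.182 = 7298.31; growth vs 2006 (7215.62) = 1.15%.

2006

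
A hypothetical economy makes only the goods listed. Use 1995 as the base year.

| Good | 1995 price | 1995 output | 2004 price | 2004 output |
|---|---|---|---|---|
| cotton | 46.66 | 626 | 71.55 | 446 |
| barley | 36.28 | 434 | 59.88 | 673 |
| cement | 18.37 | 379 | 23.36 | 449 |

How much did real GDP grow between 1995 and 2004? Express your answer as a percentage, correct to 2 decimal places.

3.00%

Real GDP 1995 = Nominal GDP 1995 = 46.66·626 + 36.28·434 + 18.37·379 = 51916.91.
Real GDP 2004 (at 1995 prices) = 46.66·446 + 36.28·673 + 18.37·449 = 53474.93.
Real growth = 53474.93/51916.91 − 1 = 0.0300.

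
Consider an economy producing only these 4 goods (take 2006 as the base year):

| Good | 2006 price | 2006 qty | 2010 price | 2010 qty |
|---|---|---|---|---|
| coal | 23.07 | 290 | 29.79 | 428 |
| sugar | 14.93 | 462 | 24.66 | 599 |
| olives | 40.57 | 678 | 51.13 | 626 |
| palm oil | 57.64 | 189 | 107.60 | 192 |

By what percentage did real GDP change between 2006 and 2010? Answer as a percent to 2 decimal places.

Real GDP 2006 = Nominal GDP 2006 = 23.07·290 + 14.93·462 + 40.57·678 + 57.64·189 = 51988.38.
Real GDP 2010 (at 2006 prices) = 23.07·428 + 14.93·599 + 40.57·626 + 57.64·192 = 55280.73.
Real growth = 55280.73/51988.38 − 1 = 0.0633.

6.33%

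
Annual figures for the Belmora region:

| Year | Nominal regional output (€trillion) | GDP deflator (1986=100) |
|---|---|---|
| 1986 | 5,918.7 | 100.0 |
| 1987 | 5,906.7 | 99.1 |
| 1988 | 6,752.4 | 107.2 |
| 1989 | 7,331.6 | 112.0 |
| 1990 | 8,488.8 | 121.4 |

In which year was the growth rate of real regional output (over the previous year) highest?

1990

1987: real = 5906.7/0.991 = 5960.34; growth vs 1986 (5918.70) = 0.70%.
1988: real = 6752.4/1.072 = 6298.88; growth vs 1987 (5960.34) = 5.68%.
1989: real = 7331.6/1.120 = 6546.07; growth vs 1988 (6298.88) = 3.92%.
1990: real = 8488.8/1.214 = 6992.42; growth vs 1989 (6546.07) = 6.82%.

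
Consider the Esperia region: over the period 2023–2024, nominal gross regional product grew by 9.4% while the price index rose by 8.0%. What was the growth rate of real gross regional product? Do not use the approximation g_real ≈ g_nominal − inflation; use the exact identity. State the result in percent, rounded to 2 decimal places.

(1 + g_nom) = (1 + g_real)(1 + π), so g_real = 1.0940 / 1.0800 − 1 = 0.01296.

1.30%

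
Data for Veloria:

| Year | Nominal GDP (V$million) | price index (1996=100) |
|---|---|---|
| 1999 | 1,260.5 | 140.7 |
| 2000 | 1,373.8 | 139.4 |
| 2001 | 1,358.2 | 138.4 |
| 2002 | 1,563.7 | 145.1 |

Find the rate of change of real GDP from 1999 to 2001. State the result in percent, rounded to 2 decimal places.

9.54%

Real GDP 1999 = 1260.5/1.407 = 895.88.
Real GDP 2001 = 1358.2/1.384 = 981.36.
Change = 981.36/895.88 − 1 = 0.0954.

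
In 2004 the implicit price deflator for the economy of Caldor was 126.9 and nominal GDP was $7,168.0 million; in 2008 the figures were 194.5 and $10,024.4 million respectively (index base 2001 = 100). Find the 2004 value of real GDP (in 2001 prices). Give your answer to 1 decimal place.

Real GDP = Nominal / (implicit price deflator/100) = 7168.0 / 1.269 = 5648.54.

$5,648.5 million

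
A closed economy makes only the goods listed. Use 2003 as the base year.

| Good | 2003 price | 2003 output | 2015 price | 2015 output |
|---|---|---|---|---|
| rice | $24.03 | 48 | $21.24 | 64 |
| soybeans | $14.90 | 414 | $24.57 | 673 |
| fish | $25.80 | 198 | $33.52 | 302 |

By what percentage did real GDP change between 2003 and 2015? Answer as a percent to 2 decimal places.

55.72%

Real GDP 2003 = Nominal GDP 2003 = 24.03·48 + 14.90·414 + 25.80·198 = 12430.44.
Real GDP 2015 (at 2003 prices) = 24.03·64 + 14.90·673 + 25.80·302 = 19357.22.
Real growth = 19357.22/12430.44 − 1 = 0.5572.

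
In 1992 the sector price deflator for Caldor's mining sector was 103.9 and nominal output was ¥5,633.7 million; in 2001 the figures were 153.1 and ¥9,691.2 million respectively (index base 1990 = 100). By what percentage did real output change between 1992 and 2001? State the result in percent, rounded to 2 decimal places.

Real output 1992 = 5633.7 / 1.039 = 5422.23.
Real output 2001 = 9691.2 / 1.531 = 6329.98.
Real growth = 6329.98 / 5422.23 − 1 = 0.1674.

16.74%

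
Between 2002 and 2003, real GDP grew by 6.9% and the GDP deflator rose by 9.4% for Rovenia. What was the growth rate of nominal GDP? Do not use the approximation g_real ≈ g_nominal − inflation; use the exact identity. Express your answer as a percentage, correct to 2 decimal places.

16.95%

(1 + g_nom) = (1 + g_real)(1 + π) = 1.0690 × 1.0940 = 1.16949.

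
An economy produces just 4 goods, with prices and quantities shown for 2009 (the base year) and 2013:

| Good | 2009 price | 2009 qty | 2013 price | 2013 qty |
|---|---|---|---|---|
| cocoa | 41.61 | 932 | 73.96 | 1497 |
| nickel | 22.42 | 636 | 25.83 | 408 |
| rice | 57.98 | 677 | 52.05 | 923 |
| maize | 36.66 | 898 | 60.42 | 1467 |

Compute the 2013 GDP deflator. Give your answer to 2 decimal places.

144.31

Nominal GDP 2013 = 73.96·1497 + 25.83·408 + 52.05·923 + 60.42·1467 = 257935.05.
Real GDP 2013 (at 2009 prices) = 41.61·1497 + 22.42·408 + 57.98·923 + 36.66·1467 = 178733.29.
Deflator = Nominal/Real × 100 = 257935.05/178733.29 × 100 = 144.313.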